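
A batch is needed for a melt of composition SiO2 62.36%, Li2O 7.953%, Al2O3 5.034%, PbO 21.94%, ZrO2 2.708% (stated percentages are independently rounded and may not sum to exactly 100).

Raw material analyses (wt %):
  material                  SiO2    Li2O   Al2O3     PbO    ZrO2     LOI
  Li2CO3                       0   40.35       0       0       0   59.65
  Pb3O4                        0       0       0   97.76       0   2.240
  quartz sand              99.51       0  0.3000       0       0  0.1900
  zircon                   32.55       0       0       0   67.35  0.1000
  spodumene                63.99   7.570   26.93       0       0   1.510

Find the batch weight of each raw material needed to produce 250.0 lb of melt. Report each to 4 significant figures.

Batch per 250.0 lb melt:
  Li2CO3: 40.77 lb
  Pb3O4: 56.11 lb
  quartz sand: 124.2 lb
  zircon: 10.05 lb
  spodumene: 45.35 lb
Total batch = 276.5 lb; LOI loss = 26.51 lb; yield = 90.41%

Working values are printed rounded to four significant figures. Full float precision is held at all times — a single rounding produces every reported result. Derived quantities are rebuilt from the batch weights for 250.0 lb of glass in exact precision (the five compositions, glass mass, yield, the totals, LOI) precisely as stated by the problem or the answer.
Oxide-by-oxide targets in 250.0 lb melt:
  SiO2: 62.36% × 250.0 = 155.9 lb
  Li2O: 7.953% × 250.0 = 19.88 lb
  Al2O3: 5.034% × 250.0 = 12.58 lb
  PbO: 21.94% × 250.0 = 54.85 lb
  ZrO2: 2.708% × 250.0 = 6.770 lb
Per-oxide balance check given the weights on record, against the basis in use (sum by sum, the targets are met net of answer rounding effects):
  SiO2: 124.2·0.9951 + 10.05·0.3255 + 45.35·0.6399 = 155.9 lb (target 155.9 lb)
  Li2O: 40.77·0.4035 + 45.35·0.07570 = 19.88 lb (target 19.88 lb)
  Al2O3: 124.2·0.003000 + 45.35·0.2693 = 12.59 lb (target 12.58 lb)
  PbO: 56.11·0.9776 = 54.85 lb (target 54.85 lb)
  ZrO2: 10.05·0.6735 = 6.769 lb (target 6.770 lb)
The glass-mass cross-check: batch total minus LOI = 250.0 lb (the targets, summed, come to 250.0 lb; versus the stated basis of 250.0 lb — deltas are rounding alone).
Batch grand total — Σ batch = 276.5 lb; LOI loss = Σ batch·LOI = 26.51 lb; yield: glass divided by total = 90.41%.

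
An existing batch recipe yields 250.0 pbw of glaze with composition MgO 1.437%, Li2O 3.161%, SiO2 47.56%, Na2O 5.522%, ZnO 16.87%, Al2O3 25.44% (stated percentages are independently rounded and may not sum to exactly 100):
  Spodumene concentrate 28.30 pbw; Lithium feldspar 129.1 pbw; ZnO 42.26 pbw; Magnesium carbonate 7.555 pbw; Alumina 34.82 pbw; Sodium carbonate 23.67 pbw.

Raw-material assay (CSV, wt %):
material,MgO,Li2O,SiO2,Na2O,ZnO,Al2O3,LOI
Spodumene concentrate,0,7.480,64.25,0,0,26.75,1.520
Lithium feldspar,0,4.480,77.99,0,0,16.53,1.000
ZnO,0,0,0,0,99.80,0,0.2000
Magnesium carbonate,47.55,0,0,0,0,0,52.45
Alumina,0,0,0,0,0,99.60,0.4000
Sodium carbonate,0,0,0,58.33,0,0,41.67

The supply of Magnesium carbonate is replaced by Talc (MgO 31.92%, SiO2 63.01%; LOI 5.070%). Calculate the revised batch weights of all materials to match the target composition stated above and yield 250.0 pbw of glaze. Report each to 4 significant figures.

All internal work holds exact precision through every step — in-progress results are shown rounded to four significant figures within the worked lines — each reported result is rounded once only; all derived quantities are computed using the weight values for 250.0 pbw of glass in exact precision (the yield, net glass mass, six oxide percentages, ignition loss, totals), as they appear in the problem or the answer.
Per-oxide target masses for 250.0 pbw glaze:
  MgO: 1.437% × 250.0 = 3.592 pbw
  Li2O: 3.161% × 250.0 = 7.902 pbw
  SiO2: 47.56% × 250.0 = 118.9 pbw
  Na2O: 5.522% × 250.0 = 13.80 pbw
  ZnO: 16.87% × 250.0 = 42.18 pbw
  Al2O3: 25.44% × 250.0 = 63.60 pbw
A balance pass over the oxides, on the weights just shown, per the basis as stated (oxide sums agree with the targets modulo rounding of the values):
  MgO: 11.25·0.3192 = 3.591 pbw (target 3.592 pbw)
  Li2O: 39.05·0.07480 + 111.2·0.04480 = 7.903 pbw (target 7.902 pbw)
  SiO2: 39.05·0.6425 + 111.2·0.7799 + 11.25·0.6301 = 118.9 pbw (target 118.9 pbw)
  Na2O: 23.67·0.5833 = 13.81 pbw (target 13.80 pbw)
  ZnO: 42.26·0.9980 = 42.18 pbw (target 42.18 pbw)
  Al2O3: 39.05·0.2675 + 111.2·0.1653 + 34.91·0.9960 = 63.60 pbw (target 63.60 pbw)
Auditing the glass mass value: net batch after ignition = 250.0 pbw (summing oxide targets gives 250.0 pbw; the stated basis being 250.0 pbw — differing by rounding only).
Summing the batch: Σ batch = 262.3 pbw; LOI removed, Σ of batch·LOI: 12.36 pbw; glass ÷ batch gives a yield of 95.29%.

Revised batch per 250.0 pbw glaze:
  Spodumene concentrate: 39.05 pbw
  Lithium feldspar: 111.2 pbw
  ZnO: 42.26 pbw
  Talc: 11.25 pbw
  Alumina: 34.91 pbw
  Sodium carbonate: 23.67 pbw
Total batch = 262.3 pbw; LOI loss = 12.36 pbw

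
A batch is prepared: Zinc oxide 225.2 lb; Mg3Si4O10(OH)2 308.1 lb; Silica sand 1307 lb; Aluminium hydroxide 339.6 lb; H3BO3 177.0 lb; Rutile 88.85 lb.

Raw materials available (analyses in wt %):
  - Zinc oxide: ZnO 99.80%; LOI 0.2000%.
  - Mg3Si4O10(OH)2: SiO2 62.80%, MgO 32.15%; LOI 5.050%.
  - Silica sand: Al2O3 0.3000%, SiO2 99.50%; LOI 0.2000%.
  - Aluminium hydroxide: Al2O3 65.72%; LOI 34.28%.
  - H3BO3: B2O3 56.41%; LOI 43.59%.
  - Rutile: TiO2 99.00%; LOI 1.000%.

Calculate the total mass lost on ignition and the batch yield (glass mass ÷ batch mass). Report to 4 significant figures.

LOI loss = 213.1 lb; glass = 2233 lb; yield = 91.29%

Each numeric step runs at full precision through every step — intermediates are printed, with 4-significant-digit rounding, in the working — every reported number sees exactly one rounding. The derived quantities are rebuilt starting from the weights per 2233 lb of glass at full float precision (the totals, net glass mass, six oxide percentages, yield, LOI) precisely as stated by problem or answer.
Each material's LOI contribution:
  Zinc oxide: 225.2 × 0.002000 = 0.4504 lb
  Mg3Si4O10(OH)2: 308.1 × 0.05050 = 15.56 lb
  Silica sand: 1307 × 0.002000 = 2.614 lb
  Aluminium hydroxide: 339.6 × 0.3428 = 116.4 lb
  H3BO3: 177.0 × 0.4359 = 77.15 lb
  Rutile: 88.85 × 0.01000 = 0.8885 lb
Total LOI = 213.1 lb
Glass = batch − LOI = 2446 − 213.1 = 2233 lb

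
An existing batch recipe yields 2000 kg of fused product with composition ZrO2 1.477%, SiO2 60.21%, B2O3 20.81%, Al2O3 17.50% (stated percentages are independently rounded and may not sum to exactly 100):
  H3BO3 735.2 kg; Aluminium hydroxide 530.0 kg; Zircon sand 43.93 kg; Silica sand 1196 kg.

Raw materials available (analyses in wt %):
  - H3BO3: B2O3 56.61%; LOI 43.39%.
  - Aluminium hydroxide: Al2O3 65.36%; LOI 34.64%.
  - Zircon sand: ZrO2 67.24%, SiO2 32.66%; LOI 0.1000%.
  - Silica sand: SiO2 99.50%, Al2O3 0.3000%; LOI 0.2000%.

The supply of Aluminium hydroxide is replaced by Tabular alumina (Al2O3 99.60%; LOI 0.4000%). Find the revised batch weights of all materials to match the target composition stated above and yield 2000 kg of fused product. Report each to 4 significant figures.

Intermediates are printed rounded to 4 significant digits when written out; the whole derivation runs at full float precision end to end; each reported number undergoes a single rounding — derived quantities (yield, the four compositions, ignition loss, glass mass, totals) are rebuilt from the batch weights per 2000 kg of glass in exact precision as set out in the question or the answer.
Oxide-by-oxide targets in 2000 kg fused product:
  ZrO2: 1.477% × 2000 = 29.54 kg
  SiO2: 60.21% × 2000 = 1204 kg
  B2O3: 20.81% × 2000 = 416.2 kg
  Al2O3: 17.50% × 2000 = 350.0 kg
A balance pass over the oxides, from the weights as reported, at the basis given (sums match the target masses net of answer rounding effects):
  ZrO2: 43.93·0.6724 = 29.54 kg (target 29.54 kg)
  SiO2: 43.93·0.3266 + 1196·0.9950 = 1204 kg (target 1204 kg)
  B2O3: 735.2·0.5661 = 416.2 kg (target 416.2 kg)
  Al2O3: 347.8·0.9960 + 1196·0.003000 = 350.0 kg (target 350.0 kg)
Glass-mass bookkeeping: the batch minus its LOI: 2000 kg (oxide target masses add up to 2000 kg; stated basis 2000 kg — differing by rounding only).
Summing the batch: Σ batch = 2323 kg; LOI loss = Σ batch·LOI = 322.8 kg; yield, glass over the total, = 86.10%.

Revised batch per 2000 kg fused product:
  H3BO3: 735.2 kg
  Tabular alumina: 347.8 kg
  Zircon sand: 43.93 kg
  Silica sand: 1196 kg
Total batch = 2323 kg; LOI loss = 322.8 kg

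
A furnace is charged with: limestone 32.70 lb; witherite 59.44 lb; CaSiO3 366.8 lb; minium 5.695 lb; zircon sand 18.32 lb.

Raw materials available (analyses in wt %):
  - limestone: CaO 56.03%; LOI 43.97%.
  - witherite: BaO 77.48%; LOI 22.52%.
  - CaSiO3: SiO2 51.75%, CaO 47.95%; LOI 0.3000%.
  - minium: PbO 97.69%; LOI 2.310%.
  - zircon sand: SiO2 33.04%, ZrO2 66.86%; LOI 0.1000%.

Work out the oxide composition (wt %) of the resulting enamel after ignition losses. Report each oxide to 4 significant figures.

Glass mass = 453.9 lb (batch 483.0 − LOI 29.01).
Composition: SiO2 43.15%, ZrO2 2.698%, PbO 1.226%, BaO 10.15%, CaO 42.78%

Mid-chain values appear rounded to four significant figures at each printed step. All internal work maintains exact precision at every stage. Each reported number is rounded a single time — derived quantities are computed in full precision (the totals, LOI, glass mass, the yield, five oxide percentages) using the weight values per 453.9 lb of glass as quoted within question or answer.
Oxide-by-oxide delivered mass:
  SiO2: 366.8·0.5175 + 18.32·0.3304 = 195.9 lb
  ZrO2: 18.32·0.6686 = 12.25 lb
  PbO: 5.695·0.9769 = 5.563 lb
  BaO: 59.44·0.7748 = 46.05 lb
  CaO: 32.70·0.5603 + 366.8·0.4795 = 194.2 lb
LOI: 32.70·0.4397 + 59.44·0.2252 + 366.8·0.003000 + 5.695·0.02310 + 18.32·0.001000 = 29.01 lb
Glass = total batch minus LOI = 483.0 − 29.01 = 453.9 lb (matching Σ of the oxides)
wt % = oxide mass / glass mass × 100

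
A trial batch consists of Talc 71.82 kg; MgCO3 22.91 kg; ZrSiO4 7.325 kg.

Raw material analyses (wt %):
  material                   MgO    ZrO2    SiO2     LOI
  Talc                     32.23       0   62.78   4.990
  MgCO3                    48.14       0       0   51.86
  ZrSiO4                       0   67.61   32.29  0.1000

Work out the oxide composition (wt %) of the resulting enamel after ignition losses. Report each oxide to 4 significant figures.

Glass mass = 86.58 kg (batch 102.1 − LOI 15.47).
Composition: MgO 39.47%, ZrO2 5.720%, SiO2 54.81%

In-progress results appear (rounded to four significant digits) alongside each step; all internal work holds exact precision at all times; each reported number carries a single rounding — the derived quantities (the yield, net glass mass, the three compositions, totals, LOI) are computed at exact precision using the weight values for 86.58 kg of glass exactly as shown in the problem or the answer.
Per-oxide mass from batch:
  MgO: 71.82·0.3223 + 22.91·0.4814 = 34.18 kg
  ZrO2: 7.325·0.6761 = 4.952 kg
  SiO2: 71.82·0.6278 + 7.325·0.3229 = 47.45 kg
LOI: 71.82·0.04990 + 22.91·0.5186 + 7.325·0.001000 = 15.47 kg
Glass = total batch minus LOI = 102.1 − 15.47 = 86.58 kg (matching Σ of the oxides)
each wt % is 100 × oxide ÷ glass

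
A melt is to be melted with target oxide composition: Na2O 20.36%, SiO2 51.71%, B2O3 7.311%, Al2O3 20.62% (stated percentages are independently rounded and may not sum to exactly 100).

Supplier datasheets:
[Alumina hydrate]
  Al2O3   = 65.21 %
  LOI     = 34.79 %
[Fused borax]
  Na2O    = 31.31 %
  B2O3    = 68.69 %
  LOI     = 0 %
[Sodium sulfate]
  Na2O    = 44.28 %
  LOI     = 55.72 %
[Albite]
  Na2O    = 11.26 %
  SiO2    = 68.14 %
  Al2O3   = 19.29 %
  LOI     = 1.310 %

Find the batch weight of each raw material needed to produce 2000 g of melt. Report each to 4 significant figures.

Batch per 2000 g melt:
  Alumina hydrate: 183.4 g
  Fused borax: 212.9 g
  Sodium sulfate: 383.1 g
  Albite: 1518 g
Total batch = 2297 g; LOI loss = 297.2 g; yield = 87.07%

Every computation keeps full float precision at each step; in-progress results appear with 4-significant-figure rounding in the printout — each reported value receives exactly one rounding. All derived quantities, including totals, the four compositions, yield, glass mass, LOI, are rebuilt using the weight values per 2000 g of glass at exact precision precisely as stated by question or answer.
Oxide-by-oxide targets in 2000 g melt:
  Na2O: 20.36% × 2000 = 407.2 g
  SiO2: 51.71% × 2000 = 1034 g
  B2O3: 7.311% × 2000 = 146.2 g
  Al2O3: 20.62% × 2000 = 412.4 g
Mass-balance tally per oxide per the reported batch figures, on the stated basis (target by target, the sums agree inside rounding margins):
  Na2O: 212.9·0.3131 + 383.1·0.4428 + 1518·0.1126 = 407.2 g (target 407.2 g)
  SiO2: 1518·0.6814 = 1034 g (target 1034 g)
  B2O3: 212.9·0.6869 = 146.2 g (target 146.2 g)
  Al2O3: 183.4·0.6521 + 1518·0.1929 = 412.4 g (target 412.4 g)
The glass-mass cross-check: net batch after ignition = 2000 g (the Σ of target masses is 2000 g; stated basis 2000 g — gaps are rounding artifacts).
Whole-batch sum: Σ batch = 2297 g; LOI removed, Σ of batch·LOI: 297.2 g; yield, glass over the total, = 87.07%.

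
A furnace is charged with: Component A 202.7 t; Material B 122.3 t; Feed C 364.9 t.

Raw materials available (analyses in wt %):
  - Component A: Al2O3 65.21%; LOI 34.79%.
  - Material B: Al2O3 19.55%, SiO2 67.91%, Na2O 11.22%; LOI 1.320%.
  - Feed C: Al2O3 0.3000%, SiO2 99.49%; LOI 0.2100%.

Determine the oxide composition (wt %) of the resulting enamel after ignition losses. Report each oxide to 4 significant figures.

Glass mass = 617.0 t (batch 689.9 − LOI 72.90).
Composition: Al2O3 25.48%, SiO2 72.30%, Na2O 2.224%

Working values are printed, rounded to four significant figures, in the working; each numeric step carries exact precision in all steps. Every reported figure takes exactly one rounding — all derived quantities, including ignition loss, yield, the three compositions, totals, net glass mass, are re-derived using the weight values at 617.0 t of glass in full precision, exactly as shown in the problem or answer text.
Per-oxide mass from batch:
  Al2O3: 202.7·0.6521 + 122.3·0.1955 + 364.9·0.003000 = 157.2 t
  SiO2: 122.3·0.6791 + 364.9·0.9949 = 446.1 t
  Na2O: 122.3·0.1122 = 13.72 t
LOI: 202.7·0.3479 + 122.3·0.01320 + 364.9·0.002100 = 72.90 t
The glass mass, total less LOI, = 689.9 − 72.90 = 617.0 t (the oxide masses sum to this)
each wt % is 100 × oxide ÷ glass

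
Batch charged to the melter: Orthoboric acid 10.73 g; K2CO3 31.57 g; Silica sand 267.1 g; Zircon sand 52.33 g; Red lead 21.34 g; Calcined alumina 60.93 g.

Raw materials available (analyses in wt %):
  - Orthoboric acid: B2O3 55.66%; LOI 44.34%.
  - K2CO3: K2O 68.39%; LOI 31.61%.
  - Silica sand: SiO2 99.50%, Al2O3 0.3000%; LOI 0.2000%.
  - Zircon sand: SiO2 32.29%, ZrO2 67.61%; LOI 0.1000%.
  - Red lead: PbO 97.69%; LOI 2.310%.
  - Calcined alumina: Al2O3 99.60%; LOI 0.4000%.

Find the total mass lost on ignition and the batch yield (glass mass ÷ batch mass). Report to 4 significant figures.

LOI loss = 16.06 g; glass = 427.9 g; yield = 96.38%

Intermediates are displayed rounded off to 4 significant figures when written out; exact precision is maintained from start to finish. A single rounding completes each reported value; derived quantities (LOI, the yield, totals, six oxide percentages, net glass mass) are rebuilt using the weight values on 427.9 g of glass at exact precision as written in question or answer.
Per-material ignition loss:
  Orthoboric acid: 10.73 × 0.4434 = 4.758 g
  K2CO3: 31.57 × 0.3161 = 9.979 g
  Silica sand: 267.1 × 0.002000 = 0.5342 g
  Zircon sand: 52.33 × 0.001000 = 0.05233 g
  Red lead: 21.34 × 0.02310 = 0.4930 g
  Calcined alumina: 60.93 × 0.004000 = 0.2437 g
Total LOI = 16.06 g
Glass = batch − LOI = 444.0 − 16.06 = 427.9 g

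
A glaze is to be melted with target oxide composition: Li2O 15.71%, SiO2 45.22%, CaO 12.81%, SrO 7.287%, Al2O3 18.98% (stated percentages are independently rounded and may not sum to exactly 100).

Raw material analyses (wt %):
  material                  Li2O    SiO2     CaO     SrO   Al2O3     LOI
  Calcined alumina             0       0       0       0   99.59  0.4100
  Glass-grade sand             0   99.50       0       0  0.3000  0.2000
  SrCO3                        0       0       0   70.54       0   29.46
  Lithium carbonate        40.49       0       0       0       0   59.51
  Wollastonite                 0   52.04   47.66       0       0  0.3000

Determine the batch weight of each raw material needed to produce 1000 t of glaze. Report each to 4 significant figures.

Exact precision is maintained in all steps; mid-chain values are displayed rounded to 4 significant figures alongside each step. A single rounding completes each reported figure — the derived quantities, including net glass mass, the totals, the yield, the five compositions, ignition loss, are re-derived starting from the weights on 1000 t of glass at full float precision, exactly as printed in problem or answer.
Oxide-by-oxide targets in 1000 t glaze:
  Li2O: 15.71% × 1000 = 157.1 t
  SiO2: 45.22% × 1000 = 452.2 t
  CaO: 12.81% × 1000 = 128.1 t
  SrO: 7.287% × 1000 = 72.87 t
  Al2O3: 18.98% × 1000 = 189.8 t
Sums-versus-targets review on the weights just shown, for the quoted basis mass (each sum matches its target mass exact up to rounding of places):
  Li2O: 388.0·0.4049 = 157.1 t (target 157.1 t)
  SiO2: 313.9·0.9950 + 268.8·0.5204 = 452.2 t (target 452.2 t)
  CaO: 268.8·0.4766 = 128.1 t (target 128.1 t)
  SrO: 103.3·0.7054 = 72.87 t (target 72.87 t)
  Al2O3: 189.6·0.9959 + 313.9·0.003000 = 189.8 t (target 189.8 t)
Glass mass check: total batch − LOI = 1000 t (per-oxide target masses sum to 1000 t; basis as stated: 1000 t — rounding explains the deltas).
Batch grand total — Σ batch = 1264 t; LOI removed, Σ of batch·LOI: 263.5 t; the yield ratio, glass ÷ batch: 79.14%.

Batch per 1000 t glaze:
  Calcined alumina: 189.6 t
  Glass-grade sand: 313.9 t
  SrCO3: 103.3 t
  Lithium carbonate: 388.0 t
  Wollastonite: 268.8 t
Total batch = 1264 t; LOI loss = 263.5 t; yield = 79.14%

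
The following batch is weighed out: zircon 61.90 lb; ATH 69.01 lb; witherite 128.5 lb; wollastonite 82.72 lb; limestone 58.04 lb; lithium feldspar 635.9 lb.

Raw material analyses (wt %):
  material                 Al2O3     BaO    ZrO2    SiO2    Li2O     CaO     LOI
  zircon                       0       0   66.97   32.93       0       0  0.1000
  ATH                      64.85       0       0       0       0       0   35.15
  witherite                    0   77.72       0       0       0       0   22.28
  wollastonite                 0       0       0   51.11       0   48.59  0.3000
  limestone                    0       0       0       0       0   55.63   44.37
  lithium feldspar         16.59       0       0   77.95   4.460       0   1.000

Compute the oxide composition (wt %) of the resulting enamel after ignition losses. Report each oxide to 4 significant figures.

Mid-chain values are shown rounded to 4 significant digits within the worked lines. The whole derivation holds exact precision from start to finish — every reported value undergoes a single rounding — derived quantities (six oxide percentages, the yield, glass mass, ignition loss, totals) are recomputed from the weighed amounts on 950.8 lb of glass in exact precision precisely as stated by question or answer.
Per-oxide mass from batch:
  Al2O3: 69.01·0.6485 + 635.9·0.1659 = 150.2 lb
  BaO: 128.5·0.7772 = 99.87 lb
  ZrO2: 61.90·0.6697 = 41.45 lb
  SiO2: 61.90·0.3293 + 82.72·0.5111 + 635.9·0.7795 = 558.3 lb
  Li2O: 635.9·0.04460 = 28.36 lb
  CaO: 82.72·0.4859 + 58.04·0.5563 = 72.48 lb
LOI: 61.90·0.001000 + 69.01·0.3515 + 128.5·0.2228 + 82.72·0.003000 + 58.04·0.4437 + 635.9·0.01000 = 85.31 lb
Net of LOI, the glass mass = 1036 − 85.31 = 950.8 lb (consistent with Σ oxide mass)
wt % = oxide mass / glass mass × 100

Glass mass = 950.8 lb (batch 1036 − LOI 85.31).
Composition: Al2O3 15.80%, BaO 10.50%, ZrO2 4.360%, SiO2 58.73%, Li2O 2.983%, CaO 7.623%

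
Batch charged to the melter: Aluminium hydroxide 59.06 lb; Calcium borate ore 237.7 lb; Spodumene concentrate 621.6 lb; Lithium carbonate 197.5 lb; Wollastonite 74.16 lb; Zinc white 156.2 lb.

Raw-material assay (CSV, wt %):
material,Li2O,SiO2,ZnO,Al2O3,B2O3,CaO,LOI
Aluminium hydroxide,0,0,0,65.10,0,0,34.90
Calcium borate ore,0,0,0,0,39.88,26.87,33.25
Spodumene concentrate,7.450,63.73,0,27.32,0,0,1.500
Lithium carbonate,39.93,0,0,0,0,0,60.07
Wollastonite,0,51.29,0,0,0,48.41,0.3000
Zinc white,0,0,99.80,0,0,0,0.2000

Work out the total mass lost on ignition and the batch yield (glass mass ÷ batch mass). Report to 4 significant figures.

Working values are displayed rounded to four significant figures on the page — the working math keeps full float precision through every step; each reported result takes just one rounding. The derived quantities are carried at exact precision (the totals, ignition loss, yield, the six compositions, net glass mass) using the weight values at 1118 lb of glass as they appear in the problem or the answer.
Each material's LOI contribution:
  Aluminium hydroxide: 59.06 × 0.3490 = 20.61 lb
  Calcium borate ore: 237.7 × 0.3325 = 79.04 lb
  Spodumene concentrate: 621.6 × 0.01500 = 9.324 lb
  Lithium carbonate: 197.5 × 0.6007 = 118.6 lb
  Wollastonite: 74.16 × 0.003000 = 0.2225 lb
  Zinc white: 156.2 × 0.002000 = 0.3124 lb
Total LOI = 228.1 lb
Glass = batch − LOI = 1346 − 228.1 = 1118 lb

LOI loss = 228.1 lb; glass = 1118 lb; yield = 83.05%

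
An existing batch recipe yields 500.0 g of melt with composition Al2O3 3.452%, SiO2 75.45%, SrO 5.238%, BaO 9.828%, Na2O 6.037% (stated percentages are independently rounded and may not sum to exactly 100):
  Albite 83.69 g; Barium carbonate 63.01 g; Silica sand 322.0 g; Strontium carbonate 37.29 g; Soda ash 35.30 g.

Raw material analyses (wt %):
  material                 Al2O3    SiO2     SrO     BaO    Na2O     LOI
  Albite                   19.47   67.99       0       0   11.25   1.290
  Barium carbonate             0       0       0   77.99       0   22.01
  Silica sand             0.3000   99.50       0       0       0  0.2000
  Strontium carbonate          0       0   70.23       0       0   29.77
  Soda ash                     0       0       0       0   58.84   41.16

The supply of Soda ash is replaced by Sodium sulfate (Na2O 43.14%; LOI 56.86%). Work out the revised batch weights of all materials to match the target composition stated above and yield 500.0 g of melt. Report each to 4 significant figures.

Revised batch per 500.0 g melt:
  Albite: 83.69 g
  Barium carbonate: 63.01 g
  Silica sand: 322.0 g
  Strontium carbonate: 37.29 g
  Sodium sulfate: 48.15 g
Total batch = 554.1 g; LOI loss = 54.07 g

Intermediates appear (rounded to four significant digits) across the worked steps. All internal work maintains full precision at each step — every reported value is rounded exactly once. Derived quantities (yield, totals, glass mass, ignition loss, five oxide percentages) are recomputed from the weighed amounts on 500.0 g of glass in exact precision as quoted within the problem or answer text.
Per-oxide target masses for 500.0 g melt:
  Al2O3: 3.452% × 500.0 = 17.26 g
  SiO2: 75.45% × 500.0 = 377.2 g
  SrO: 5.238% × 500.0 = 26.19 g
  BaO: 9.828% × 500.0 = 49.14 g
  Na2O: 6.037% × 500.0 = 30.18 g
Per-oxide balance check applying the batch weights above, against the basis in use (each sum matches its target mass inside rounding margins):
  Al2O3: 83.69·0.1947 + 322.0·0.003000 = 17.26 g (target 17.26 g)
  SiO2: 83.69·0.6799 + 322.0·0.9950 = 377.3 g (target 377.2 g)
  SrO: 37.29·0.7023 = 26.19 g (target 26.19 g)
  BaO: 63.01·0.7799 = 49.14 g (target 49.14 g)
  Na2O: 83.69·0.1125 + 48.15·0.4314 = 30.19 g (target 30.18 g)
Glass-mass closure: batch total minus LOI = 500.1 g (the targets, summed, come to 500.0 g; the stated basis being 500.0 g — any gap is answer rounding).
Adding the batch up: Σ batch = 554.1 g; LOI loss = Σ batch·LOI = 54.07 g; glass ÷ batch gives a yield of 90.24%.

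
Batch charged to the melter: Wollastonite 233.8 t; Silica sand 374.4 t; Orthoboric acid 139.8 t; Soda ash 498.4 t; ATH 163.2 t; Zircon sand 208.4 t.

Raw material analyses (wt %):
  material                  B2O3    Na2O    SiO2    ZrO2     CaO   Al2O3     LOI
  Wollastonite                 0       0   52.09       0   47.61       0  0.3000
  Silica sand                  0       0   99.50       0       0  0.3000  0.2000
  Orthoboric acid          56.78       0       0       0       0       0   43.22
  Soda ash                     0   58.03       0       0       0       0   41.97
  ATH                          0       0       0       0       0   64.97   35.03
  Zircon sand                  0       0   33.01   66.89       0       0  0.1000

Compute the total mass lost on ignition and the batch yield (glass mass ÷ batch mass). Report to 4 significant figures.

Values along the way are displayed rounded to four significant digits between the steps. Each numeric step keeps full precision through the solve; every reported value sees exactly one rounding. The derived quantities are re-derived starting from the weights for 1290 t of glass at exact precision (six oxide percentages, the yield, the totals, ignition loss, glass mass), precisely as stated by question or answer.
Each material's LOI contribution:
  Wollastonite: 233.8 × 0.003000 = 0.7014 t
  Silica sand: 374.4 × 0.002000 = 0.7488 t
  Orthoboric acid: 139.8 × 0.4322 = 60.42 t
  Soda ash: 498.4 × 0.4197 = 209.2 t
  ATH: 163.2 × 0.3503 = 57.17 t
  Zircon sand: 208.4 × 0.001000 = 0.2084 t
Total LOI = 328.4 t
Glass = batch − LOI = 1618 − 328.4 = 1290 t

LOI loss = 328.4 t; glass = 1290 t; yield = 79.70%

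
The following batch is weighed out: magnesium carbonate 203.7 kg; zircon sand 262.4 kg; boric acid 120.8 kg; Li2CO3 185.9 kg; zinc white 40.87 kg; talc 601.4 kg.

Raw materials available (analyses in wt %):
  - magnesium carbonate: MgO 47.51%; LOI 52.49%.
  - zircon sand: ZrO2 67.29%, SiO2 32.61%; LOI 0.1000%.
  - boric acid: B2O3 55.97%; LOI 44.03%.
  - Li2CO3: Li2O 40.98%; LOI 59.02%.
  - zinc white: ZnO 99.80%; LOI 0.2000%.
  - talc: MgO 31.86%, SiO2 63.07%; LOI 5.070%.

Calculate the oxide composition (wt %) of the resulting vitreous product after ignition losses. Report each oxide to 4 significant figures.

Glass mass = 1114 kg (batch 1415 − LOI 300.7).
Composition: B2O3 6.067%, MgO 25.88%, ZnO 3.660%, Li2O 6.836%, ZrO2 15.84%, SiO2 41.71%

The intermediate values are shown rounded off to 4 significant digits within the worked lines — the whole derivation holds full precision throughout — each reported value is rounded exactly once — the derived quantities, including LOI, yield, the totals, glass mass, the six compositions, are rebuilt starting from the weights for 1114 kg of glass at full precision as written in either problem or answer.
Oxide masses out of the charge:
  B2O3: 120.8·0.5597 = 67.61 kg
  MgO: 203.7·0.4751 + 601.4·0.3186 = 288.4 kg
  ZnO: 40.87·0.9980 = 40.79 kg
  Li2O: 185.9·0.4098 = 76.18 kg
  ZrO2: 262.4·0.6729 = 176.6 kg
  SiO2: 262.4·0.3261 + 601.4·0.6307 = 464.9 kg
LOI: 203.7·0.5249 + 262.4·0.001000 + 120.8·0.4403 + 185.9·0.5902 + 40.87·0.002000 + 601.4·0.05070 = 300.7 kg
Net of LOI, the glass mass = 1415 − 300.7 = 1114 kg (= the summed oxide contributions)
each oxide over glass, ×100, is wt %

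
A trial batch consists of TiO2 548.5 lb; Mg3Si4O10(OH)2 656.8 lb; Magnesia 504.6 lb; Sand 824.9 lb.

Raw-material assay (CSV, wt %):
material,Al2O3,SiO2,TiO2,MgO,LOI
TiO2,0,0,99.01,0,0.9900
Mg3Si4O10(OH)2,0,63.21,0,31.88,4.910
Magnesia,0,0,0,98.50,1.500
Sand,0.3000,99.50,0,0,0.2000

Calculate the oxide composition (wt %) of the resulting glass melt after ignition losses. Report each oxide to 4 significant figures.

Glass mass = 2488 lb (batch 2535 − LOI 46.90).
Composition: Al2O3 0.09947%, SiO2 49.68%, TiO2 21.83%, MgO 28.39%

Intermediates appear, with 4-significant-digit rounding, as written. All arithmetic runs at full precision at each step; every reported number is rounded just once — all derived quantities, including the totals, four oxide percentages, glass mass, ignition loss, yield, are recomputed from the weighed amounts at 2488 lb of glass in full float precision as set out in either problem or answer.
Oxide masses out of the charge:
  Al2O3: 824.9·0.003000 = 2.475 lb
  SiO2: 656.8·0.6321 + 824.9·0.9950 = 1236 lb
  TiO2: 548.5·0.9901 = 543.1 lb
  MgO: 656.8·0.3188 + 504.6·0.9850 = 706.4 lb
LOI: 548.5·0.009900 + 656.8·0.04910 + 504.6·0.01500 + 824.9·0.002000 = 46.90 lb
The glass mass, total less LOI, = 2535 − 46.90 = 2488 lb (consistent with Σ oxide mass)
wt %: oxide over glass, times 100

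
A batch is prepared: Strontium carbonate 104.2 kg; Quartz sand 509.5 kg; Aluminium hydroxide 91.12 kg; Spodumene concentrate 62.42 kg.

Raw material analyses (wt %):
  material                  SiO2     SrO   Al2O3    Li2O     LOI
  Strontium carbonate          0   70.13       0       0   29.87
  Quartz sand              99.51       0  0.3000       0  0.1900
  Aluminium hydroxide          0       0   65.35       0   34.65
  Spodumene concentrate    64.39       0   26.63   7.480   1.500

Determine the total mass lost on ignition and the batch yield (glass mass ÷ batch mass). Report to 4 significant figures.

Every computation holds exact precision in all steps; mid-chain values are shown, rounded to four significant figures, in the working; every reported figure takes exactly one rounding — derived quantities are re-derived in exact precision (ignition loss, the four compositions, the yield, net glass mass, totals) from the weighed amounts on 702.6 kg of glass as written in the problem or the answer.
Loss on ignition, line by line:
  Strontium carbonate: 104.2 × 0.2987 = 31.12 kg
  Quartz sand: 509.5 × 0.001900 = 0.9680 kg
  Aluminium hydroxide: 91.12 × 0.3465 = 31.57 kg
  Spodumene concentrate: 62.42 × 0.01500 = 0.9363 kg
Total LOI = 64.60 kg
Glass = batch − LOI = 767.2 − 64.60 = 702.6 kg

LOI loss = 64.60 kg; glass = 702.6 kg; yield = 91.58%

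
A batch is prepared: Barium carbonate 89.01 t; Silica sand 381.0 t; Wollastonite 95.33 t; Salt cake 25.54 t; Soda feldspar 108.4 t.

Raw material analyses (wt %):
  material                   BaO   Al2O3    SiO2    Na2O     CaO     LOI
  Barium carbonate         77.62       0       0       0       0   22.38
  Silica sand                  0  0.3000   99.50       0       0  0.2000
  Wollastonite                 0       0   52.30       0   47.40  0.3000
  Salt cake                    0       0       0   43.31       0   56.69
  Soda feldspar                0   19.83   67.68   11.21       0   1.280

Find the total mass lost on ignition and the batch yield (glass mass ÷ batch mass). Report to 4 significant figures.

Each numeric step runs at full precision throughout — mid-chain values are printed, rounded to four significant figures, at each printed step. Exactly one rounding is applied to each reported number — derived quantities are carried in exact precision (glass mass, five oxide percentages, the totals, yield, ignition loss) from the weighed amounts per 662.4 t of glass exactly as shown in the question or the answer.
Loss on ignition, line by line:
  Barium carbonate: 89.01 × 0.2238 = 19.92 t
  Silica sand: 381.0 × 0.002000 = 0.7620 t
  Wollastonite: 95.33 × 0.003000 = 0.2860 t
  Salt cake: 25.54 × 0.5669 = 14.48 t
  Soda feldspar: 108.4 × 0.01280 = 1.388 t
Total LOI = 36.83 t
Glass = batch − LOI = 699.3 − 36.83 = 662.4 t

LOI loss = 36.83 t; glass = 662.4 t; yield = 94.73%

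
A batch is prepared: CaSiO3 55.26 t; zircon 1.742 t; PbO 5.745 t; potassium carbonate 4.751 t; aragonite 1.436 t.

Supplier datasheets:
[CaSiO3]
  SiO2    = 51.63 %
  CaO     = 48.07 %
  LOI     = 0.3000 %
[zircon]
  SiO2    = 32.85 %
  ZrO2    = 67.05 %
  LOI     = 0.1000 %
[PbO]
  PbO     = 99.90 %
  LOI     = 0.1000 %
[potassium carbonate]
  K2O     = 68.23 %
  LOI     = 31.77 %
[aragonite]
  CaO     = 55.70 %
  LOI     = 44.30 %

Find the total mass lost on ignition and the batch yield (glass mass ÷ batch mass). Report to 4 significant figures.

Working values appear rounded to four significant digits in the printout; the working math keeps full float precision throughout; every reported result undergoes a single rounding. The derived quantities, which include LOI, yield, the five compositions, glass mass, the totals, are recomputed at exact precision, exactly as shown in the question or the answer, from the weighed amounts for 66.62 t of glass.
Ignition loss by material:
  CaSiO3: 55.26 × 0.003000 = 0.1658 t
  zircon: 1.742 × 0.001000 = 0.001742 t
  PbO: 5.745 × 0.001000 = 0.005745 t
  potassium carbonate: 4.751 × 0.3177 = 1.509 t
  aragonite: 1.436 × 0.4430 = 0.6361 t
Total LOI = 2.319 t
Glass = batch − LOI = 68.93 − 2.319 = 66.62 t

LOI loss = 2.319 t; glass = 66.62 t; yield = 96.64%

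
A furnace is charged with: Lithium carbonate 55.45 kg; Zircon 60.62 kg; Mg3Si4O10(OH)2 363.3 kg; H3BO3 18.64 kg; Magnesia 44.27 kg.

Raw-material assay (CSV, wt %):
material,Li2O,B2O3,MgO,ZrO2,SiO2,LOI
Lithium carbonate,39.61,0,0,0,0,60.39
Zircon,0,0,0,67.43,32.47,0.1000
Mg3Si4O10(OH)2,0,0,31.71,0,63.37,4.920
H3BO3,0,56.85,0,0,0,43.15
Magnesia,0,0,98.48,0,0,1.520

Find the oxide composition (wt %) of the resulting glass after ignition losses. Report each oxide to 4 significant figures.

Glass mass = 482.1 kg (batch 542.3 − LOI 60.14).
Composition: Li2O 4.555%, B2O3 2.198%, MgO 32.94%, ZrO2 8.478%, SiO2 51.83%

The intermediate values appear (rounded to four significant figures) within the worked lines — every computation carries exact precision in every operation; each reported number sees exactly one rounding; the derived quantities (yield, glass mass, the five compositions, LOI, totals) are carried in full precision from the batch weights at 482.1 kg of glass, as they appear in problem or answer.
Delivered oxide masses:
  Li2O: 55.45·0.3961 = 21.96 kg
  B2O3: 18.64·0.5685 = 10.60 kg
  MgO: 363.3·0.3171 + 44.27·0.9848 = 158.8 kg
  ZrO2: 60.62·0.6743 = 40.88 kg
  SiO2: 60.62·0.3247 + 363.3·0.6337 = 249.9 kg
LOI: 55.45·0.6039 + 60.62·0.001000 + 363.3·0.04920 + 18.64·0.4315 + 44.27·0.01520 = 60.14 kg
The glass mass, total less LOI, = 542.3 − 60.14 = 482.1 kg (= Σ oxide masses)
wt %: oxide over glass, times 100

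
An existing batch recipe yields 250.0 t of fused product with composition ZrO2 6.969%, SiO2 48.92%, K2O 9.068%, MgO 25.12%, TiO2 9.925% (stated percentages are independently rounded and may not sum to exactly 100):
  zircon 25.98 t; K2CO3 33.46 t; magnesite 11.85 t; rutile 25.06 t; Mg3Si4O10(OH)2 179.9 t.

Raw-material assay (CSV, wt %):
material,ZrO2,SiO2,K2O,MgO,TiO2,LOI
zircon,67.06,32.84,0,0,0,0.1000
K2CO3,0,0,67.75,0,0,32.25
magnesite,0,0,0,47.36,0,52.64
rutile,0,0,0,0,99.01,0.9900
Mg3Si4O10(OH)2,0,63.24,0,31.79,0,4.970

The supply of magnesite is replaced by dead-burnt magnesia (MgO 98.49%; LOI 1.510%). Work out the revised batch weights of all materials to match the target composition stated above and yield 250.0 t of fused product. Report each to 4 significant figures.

Revised batch per 250.0 t fused product:
  zircon: 25.98 t
  K2CO3: 33.46 t
  dead-burnt magnesia: 5.696 t
  rutile: 25.06 t
  Mg3Si4O10(OH)2: 179.9 t
Total batch = 270.1 t; LOI loss = 20.09 t

Every computation holds full precision from first step to last; the intermediate values appear, rounded to 4 significant digits, on the page — each reported value receives exactly one rounding; derived quantities, including ignition loss, yield, the five compositions, the totals, net glass mass, are computed from the batch weights at 250.0 t of glass in exact precision, as given in the question or the answer.
Per-oxide target masses for 250.0 t fused product:
  ZrO2: 6.969% × 250.0 = 17.42 t
  SiO2: 48.92% × 250.0 = 122.3 t
  K2O: 9.068% × 250.0 = 22.67 t
  MgO: 25.12% × 250.0 = 62.80 t
  TiO2: 9.925% × 250.0 = 24.81 t
Checking each oxide sum with the batch weights as given, at the basis given (every target is met by its sum modulo rounding of the values):
  ZrO2: 25.98·0.6706 = 17.42 t (target 17.42 t)
  SiO2: 25.98·0.3284 + 179.9·0.6324 = 122.3 t (target 122.3 t)
  K2O: 33.46·0.6775 = 22.67 t (target 22.67 t)
  MgO: 5.696·0.9849 + 179.9·0.3179 = 62.80 t (target 62.80 t)
  TiO2: 25.06·0.9901 = 24.81 t (target 24.81 t)
The glass-mass cross-check: batch total minus LOI = 250.0 t (oxide target masses add up to 250.0 t; versus the stated basis of 250.0 t — gaps are rounding artifacts).
Total batch = Σ batch = 270.1 t; LOI removed, Σ of batch·LOI: 20.09 t; as yield: glass ÷ batch → 92.56%.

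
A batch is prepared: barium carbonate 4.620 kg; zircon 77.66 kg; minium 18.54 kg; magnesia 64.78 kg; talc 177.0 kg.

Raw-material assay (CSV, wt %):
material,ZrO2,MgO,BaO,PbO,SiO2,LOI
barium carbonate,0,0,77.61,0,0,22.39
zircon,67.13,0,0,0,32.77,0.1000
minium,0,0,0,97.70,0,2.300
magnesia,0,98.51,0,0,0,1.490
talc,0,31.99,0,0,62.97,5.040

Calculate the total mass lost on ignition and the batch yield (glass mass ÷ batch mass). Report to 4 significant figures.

LOI loss = 11.42 kg; glass = 331.2 kg; yield = 96.67%

Working values are displayed, with 4-significant-digit rounding, within the worked lines — the whole derivation holds exact precision at all times — exactly one rounding lands on every reported number — derived quantities, including ignition loss, the five compositions, totals, the yield, net glass mass, are recomputed starting from the weights at 331.2 kg of glass at exact precision, exactly as shown in the problem or answer text.
LOI of each material in turn:
  barium carbonate: 4.620 × 0.2239 = 1.034 kg
  zircon: 77.66 × 0.001000 = 0.07766 kg
  minium: 18.54 × 0.02300 = 0.4264 kg
  magnesia: 64.78 × 0.01490 = 0.9652 kg
  talc: 177.0 × 0.05040 = 8.921 kg
Total LOI = 11.42 kg
Glass = batch − LOI = 342.6 − 11.42 = 331.2 kg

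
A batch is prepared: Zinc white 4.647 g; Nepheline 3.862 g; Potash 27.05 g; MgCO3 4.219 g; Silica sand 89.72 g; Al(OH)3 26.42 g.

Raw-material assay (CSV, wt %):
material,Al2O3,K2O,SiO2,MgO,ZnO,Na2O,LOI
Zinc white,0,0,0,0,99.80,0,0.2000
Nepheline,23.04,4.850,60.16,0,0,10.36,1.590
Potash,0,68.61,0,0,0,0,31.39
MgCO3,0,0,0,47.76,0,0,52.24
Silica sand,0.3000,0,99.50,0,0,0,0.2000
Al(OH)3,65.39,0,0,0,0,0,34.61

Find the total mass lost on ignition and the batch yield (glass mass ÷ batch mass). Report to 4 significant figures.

LOI loss = 20.09 g; glass = 135.8 g; yield = 87.12%

All arithmetic runs at full precision throughout; working values are printed, with 4-significant-digit rounding, as written. Each reported value is rounded exactly once — derived quantities, including glass mass, the six compositions, ignition loss, the yield, totals, are rebuilt starting from the weights at 135.8 g of glass in full precision, as set out in either problem or answer.
Ignition loss by material:
  Zinc white: 4.647 × 0.002000 = 0.009294 g
  Nepheline: 3.862 × 0.01590 = 0.06141 g
  Potash: 27.05 × 0.3139 = 8.491 g
  MgCO3: 4.219 × 0.5224 = 2.204 g
  Silica sand: 89.72 × 0.002000 = 0.1794 g
  Al(OH)3: 26.42 × 0.3461 = 9.144 g
Total LOI = 20.09 g
Glass = batch − LOI = 155.9 − 20.09 = 135.8 g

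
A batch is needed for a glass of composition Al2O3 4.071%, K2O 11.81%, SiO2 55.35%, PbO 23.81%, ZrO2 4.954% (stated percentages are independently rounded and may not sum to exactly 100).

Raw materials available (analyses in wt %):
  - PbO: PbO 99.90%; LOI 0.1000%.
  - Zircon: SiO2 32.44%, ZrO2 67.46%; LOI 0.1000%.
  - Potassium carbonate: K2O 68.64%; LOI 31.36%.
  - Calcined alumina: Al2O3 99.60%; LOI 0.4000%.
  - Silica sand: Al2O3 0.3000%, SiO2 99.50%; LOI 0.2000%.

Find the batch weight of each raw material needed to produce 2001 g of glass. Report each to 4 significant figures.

Batch per 2001 g glass:
  PbO: 476.9 g
  Zircon: 146.9 g
  Potassium carbonate: 344.3 g
  Calcined alumina: 78.58 g
  Silica sand: 1065 g
Total batch = 2112 g; LOI loss = 111.0 g; yield = 94.74%

Full precision is kept all the way through; the intermediate values are shown with 4-significant-digit rounding alongside each step — a single rounding finalizes each reported number — derived quantities, which include the totals, glass mass, yield, ignition loss, the five compositions, are computed at exact precision, as given in either problem or answer, from the weighed amounts on 2001 g of glass.
Oxide mass targets, per 2001 g glass:
  Al2O3: 4.071% × 2001 = 81.46 g
  K2O: 11.81% × 2001 = 236.3 g
  SiO2: 55.35% × 2001 = 1108 g
  PbO: 23.81% × 2001 = 476.4 g
  ZrO2: 4.954% × 2001 = 99.13 g
Verifying the oxide balance per the reported batch figures, at the basis given (target by target, the sums agree inside rounding margins):
  Al2O3: 78.58·0.9960 + 1065·0.003000 = 81.46 g (target 81.46 g)
  K2O: 344.3·0.6864 = 236.3 g (target 236.3 g)
  SiO2: 146.9·0.3244 + 1065·0.9950 = 1107 g (target 1108 g)
  PbO: 476.9·0.9990 = 476.4 g (target 476.4 g)
  ZrO2: 146.9·0.6746 = 99.10 g (target 99.13 g)
The glass-mass cross-check: batch Σ − ignition loss = 2001 g (targets for the oxides total 2001 g; against the stated basis, 2001 g — differing by rounding only).
Batch grand total — Σ batch = 2112 g; LOI loss = Σ batch·LOI = 111.0 g; glass ÷ batch gives a yield of 94.74%.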